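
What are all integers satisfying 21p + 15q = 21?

Step 1: Compute gcd(21, 15) = 3.
Since 3 divides 21, solutions exist.

Step 2: Find a particular solution using extended Euclidean algorithm.
We get p₀ = -14, q₀ = 21.
Check: 21*-14 + 15*21 = 21 = 21 ✓

Step 3: Write the general solution.
p = -14 + (15/3)t = -14 + 5t
q = 21 - (21/3)t = 21 - 7t
for any integer t.

p = -14 + 5t, q = 21 - 7t for integer t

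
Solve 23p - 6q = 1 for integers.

Step 1: Check solvability.
gcd(23, 6) = 1
Since 1 divides 1, solutions exist.

Step 2: Apply extended Euclidean algorithm to find gcd.
We find integers such that 23*x0 + 6*y0 = 1

Step 3: Scale the particular solution.
Multiply by 1/1 = 1:
p = -1, q = -4

Step 4: Verify.
23*(-1) - 6*(-4) = 1 = 1 ✓

p = -1, q = -4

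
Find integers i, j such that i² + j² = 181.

We need to find integers i, j > 0 such that i² + j² = 181.
Trying i = 9: j² = 181 - 9² = 181 - 81 = 100
j = 10
Check: 9² + 10² = 81 + 100 = 181 ✓

181 = 9² + 10²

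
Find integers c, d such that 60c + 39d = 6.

Step 1: Check solvability.
gcd(60, 39) = 3
Since 3 divides 6, solutions exist.

Step 2: Apply extended Euclidean algorithm to find gcd.
We find integers such that 60*x0 + 39*y0 = 3

Step 3: Scale the particular solution.
Multiply by 6/3 = 2:
c = 4, d = -6

Step 4: Verify.
60*(4) + 39*(-6) = 6 = 6 ✓

c = 4, d = -6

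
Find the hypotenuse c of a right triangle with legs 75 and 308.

c² = a² + b² = 75² + 308² = 5625 + 94864 = 100489
c = 317

317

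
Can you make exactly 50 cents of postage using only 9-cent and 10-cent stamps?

We need non-negative x, y with 9x + 10y = 50.
gcd(9, 10) = 1 divides 50, so integer solutions exist.
Search for a non-negative one: x = 0 gives 10y = 50 - 0 = 50, so y = 5.
Check: 9·0 + 10·5 = 50 ✓

Yes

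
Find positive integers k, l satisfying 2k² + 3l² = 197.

Try small values of k and check whether (197 - 2k²)/3 is a perfect square.
k = 5: 2·5² = 50, so 3l² = 197 - 50 = 147, giving l² = 49, l = 7.
Check: 2·5² + 3·7² = 50 + 147 = 197 ✓

k = 5, l = 7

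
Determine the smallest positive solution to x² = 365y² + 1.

We seek the smallest positive integers (x, y) with x² - 365y² = 1, i.e., x² = 365y² + 1.
Try successive y values:
y = 1: x² = 365·1² + 1 = 366, not a perfect square
y = 2: x² = 365·2² + 1 = 1461, not a perfect square
y = 3: x² = 365·3² + 1 = 3286, not a perfect square
... continuing the search (or via continued fractions) ...
y = 1251796: x² = 365·1251796² + 1 = 571952527349841, x = 23915529 ✓

Verify: 23915529² - 365·1251796² = 571952527349841 - 571952527349840 = 1 ✓

x = 23915529, y = 1251796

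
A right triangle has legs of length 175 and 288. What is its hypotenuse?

c² = a² + b² = 175² + 288² = 30625 + 82944 = 113569
c = 337

337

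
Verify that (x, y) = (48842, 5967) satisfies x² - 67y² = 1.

Compute x² = 48842² = 2385540964
Compute 67y² = 67·5967² = 67·35605089 = 2385540963
x² - 67y² = 2385540964 - 2385540963 = 1
Since this equals 1, (48842, 5967) is a solution.

Yes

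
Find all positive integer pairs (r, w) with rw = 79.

The positive divisors of 79 are: 1, 79.
Each divisor d gives the pair (d, 79/d):
(1, 79), (79, 1)

(1, 79), (79, 1)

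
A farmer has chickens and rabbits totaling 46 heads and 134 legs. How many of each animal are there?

Let c = chickens, r = rabbits.
Heads: c + r = 46
Legs: 2c + 4r = 134
From the first equation, c = 46 - r. Substitute:
2(46 - r) + 4r = 134
92 + 2r = 134
r = (134 - 92)/2 = 21
c = 46 - 21 = 25

Chickens: 25, Rabbits: 21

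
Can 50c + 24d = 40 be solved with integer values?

Step 1: Compute gcd(50, 24).
gcd(50, 24) = 2

Step 2: Check divisibility.
Does 2 divide 40? 40 = 2 x 20, so yes.

By the theorem on linear Diophantine equations, 50c + 24d = 40 has integer solutions if and only if gcd(50, 24) divides 40. Since 2 | 40, solutions exist.

Yes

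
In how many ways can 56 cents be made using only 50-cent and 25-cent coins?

We need non-negative integers (x, y) with 50x + 25y = 56.
For each x from 0 to 1, check if (56 - 50x) is a non-negative multiple of 25.
Solutions (x, y): none
Count: 0

0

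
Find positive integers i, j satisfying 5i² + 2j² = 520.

Try small values of i and check whether (520 - 5i²)/2 is a perfect square.
i = 8: 5·8² = 320, so 2j² = 520 - 320 = 200, giving j² = 100, j = 10.
Check: 5·8² + 2·10² = 320 + 200 = 520 ✓

i = 8, j = 10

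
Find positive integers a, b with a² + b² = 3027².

We need a² + b² = 3027² = 9162729.
Trying: 1677² + 2520² = 2812329 + 6350400 = 9162729 ✓

(1677, 2520, 3027)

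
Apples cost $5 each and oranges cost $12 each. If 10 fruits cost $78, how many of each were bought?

Let a = apples, o = oranges.
a + o = 10
5a + 12o = 78
Substitute o = 10 - a:
5a + 12(10 - a) = 78
(5 - 12)a = 78 - 120
-7a = -42
a = 6, o = 10 - 6 = 4

Apples: 6, Oranges: 4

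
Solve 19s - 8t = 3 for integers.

Step 1: Check solvability.
gcd(19, 8) = 1
Since 1 divides 3, solutions exist.

Step 2: Apply extended Euclidean algorithm to find gcd.
We find integers such that 19*x0 + 8*y0 = 1

Step 3: Scale the particular solution.
Multiply by 3/1 = 3:
s = 9, t = 21

Step 4: Verify.
19*(9) - 8*(21) = 3 = 3 ✓

s = 9, t = 21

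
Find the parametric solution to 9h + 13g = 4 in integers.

Step 1: Compute gcd(9, 13) = 1.
Since 1 divides 4, solutions exist.

Step 2: Find a particular solution using extended Euclidean algorithm.
We get h₀ = 12, g₀ = -8.
Check: 9*12 + 13*-8 = 4 = 4 ✓

Step 3: Write the general solution.
h = 12 + (13/1)t = 12 + 13t
g = -8 - (9/1)t = -8 - 9t
for any integer t.

h = 12 + 13t, g = -8 - 9t for integer t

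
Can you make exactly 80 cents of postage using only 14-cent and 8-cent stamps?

We need non-negative x, y with 14x + 8y = 80.
gcd(14, 8) = 2 divides 80, so integer solutions exist.
Search for a non-negative one: x = 0 gives 8y = 80 - 0 = 80, so y = 10.
Check: 14·0 + 8·10 = 80 ✓

Yes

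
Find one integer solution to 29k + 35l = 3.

Step 1: Check solvability.
gcd(29, 35) = 1
Since 1 divides 3, solutions exist.

Step 2: Apply extended Euclidean algorithm to find gcd.
We find integers such that 29*x0 + 35*y0 = 1

Step 3: Scale the particular solution.
Multiply by 3/1 = 3:
k = -18, l = 15

Step 4: Verify.
29*(-18) + 35*(15) = 3 = 3 ✓

k = -18, l = 15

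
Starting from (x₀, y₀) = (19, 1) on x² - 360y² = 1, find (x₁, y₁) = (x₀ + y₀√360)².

Solutions to x² - Dy² = 1 are generated by powers of (x₀ + y₀√D).
The next solution satisfies x₁ + y₁√360 = (x₀ + y₀√360)², giving:
x₁ = x₀² + 360y₀² = 19² + 360·1² = 361 + 360 = 721
y₁ = 2x₀y₀ = 2·19·1 = 38

Verify: 721² - 360·38² = 519841 - 519840 = 1 ✓

x = 721, y = 38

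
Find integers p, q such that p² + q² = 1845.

We need to find integers p, q > 0 such that p² + q² = 1845.
Trying p = 9: q² = 1845 - 9² = 1845 - 81 = 1764
q = 42
Check: 9² + 42² = 81 + 1764 = 1845 ✓

1845 = 9² + 42²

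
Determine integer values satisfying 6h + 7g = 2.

Step 1: Check solvability.
gcd(6, 7) = 1
Since 1 divides 2, solutions exist.

Step 2: Apply extended Euclidean algorithm to find gcd.
We find integers such that 6*x0 + 7*y0 = 1

Step 3: Scale the particular solution.
Multiply by 2/1 = 2:
h = -2, g = 2

Step 4: Verify.
6*(-2) + 7*(2) = 2 = 2 ✓

h = -2, g = 2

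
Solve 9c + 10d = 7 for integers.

Step 1: Check solvability.
gcd(9, 10) = 1
Since 1 divides 7, solutions exist.

Step 2: Apply extended Euclidean algorithm to find gcd.
We find integers such that 9*x0 + 10*y0 = 1

Step 3: Scale the particular solution.
Multiply by 7/1 = 7:
c = -7, d = 7

Step 4: Verify.
9*(-7) + 10*(7) = 7 = 7 ✓

c = -7, d = 7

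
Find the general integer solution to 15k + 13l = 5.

Step 1: Compute gcd(15, 13) = 1.
Since 1 divides 5, solutions exist.

Step 2: Find a particular solution using extended Euclidean algorithm.
We get k₀ = -30, l₀ = 35.
Check: 15*-30 + 13*35 = 5 = 5 ✓

Step 3: Write the general solution.
k = -30 + (13/1)t = -30 + 13t
l = 35 - (15/1)t = 35 - 15t
for any integer t.

k = -30 + 13t, l = 35 - 15t for integer t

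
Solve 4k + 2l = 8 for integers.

Step 1: Check solvability.
gcd(4, 2) = 2
Since 2 divides 8, solutions exist.

Step 2: Apply extended Euclidean algorithm to find gcd.
We find integers such that 4*x0 + 2*y0 = 2

Step 3: Scale the particular solution.
Multiply by 8/2 = 4:
k = 0, l = 4

Step 4: Verify.
4*(0) + 2*(4) = 8 = 8 ✓

k = 0, l = 4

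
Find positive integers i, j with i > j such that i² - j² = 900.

Factor: i² - j² = (i+j)(i-j) = 900.
We need two factors of 900 with the same parity.
Use i+j = 450 and i-j = 2 (product 450·2 = 900).
Adding: 2i = 452, so i = 226.
Subtracting: 2j = 448, so j = 224.
Check: 226² - 224² = 51076 - 50176 = 900 ✓

i = 226, j = 224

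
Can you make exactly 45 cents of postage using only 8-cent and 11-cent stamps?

We need non-negative x, y with 8x + 11y = 45.
gcd(8, 11) = 1 divides 45, so integer solutions exist, but checking x = 0..5 shows none with y ≥ 0.
So 45 cannot be made with non-negative stamp counts.

No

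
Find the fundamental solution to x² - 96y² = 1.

We seek the smallest positive integers (x, y) with x² - 96y² = 1, i.e., x² = 96y² + 1.
Try successive y values:
y = 1: x² = 96·1² + 1 = 97, not a perfect square
y = 2: x² = 96·2² + 1 = 385, not a perfect square
y = 3: x² = 96·3² + 1 = 865, not a perfect square
... continuing the search (or via continued fractions) ...
y = 5: x² = 96·5² + 1 = 2401, x = 49 ✓

Verify: 49² - 96·5² = 2401 - 2400 = 1 ✓

x = 49, y = 5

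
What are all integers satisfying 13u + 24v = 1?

Step 1: Compute gcd(13, 24) = 1.
Since 1 divides 1, solutions exist.

Step 2: Find a particular solution using extended Euclidean algorithm.
We get u₀ = -11, v₀ = 6.
Check: 13*-11 + 24*6 = 1 = 1 ✓

Step 3: Write the general solution.
u = -11 + (24/1)t = -11 + 24t
v = 6 - (13/1)t = 6 - 13t
for any integer t.

u = -11 + 24t, v = 6 - 13t for integer t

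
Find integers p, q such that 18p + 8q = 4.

Step 1: Check solvability.
gcd(18, 8) = 2
Since 2 divides 4, solutions exist.

Step 2: Apply extended Euclidean algorithm to find gcd.
We find integers such that 18*x0 + 8*y0 = 2

Step 3: Scale the particular solution.
Multiply by 4/2 = 2:
p = 2, q = -4

Step 4: Verify.
18*(2) + 8*(-4) = 4 = 4 ✓

p = 2, q = -4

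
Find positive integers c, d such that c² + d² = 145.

Search for c with 145 - c² a perfect square.
c = 1: 145 - 1² = 145 - 1 = 144 = 12² ✓
So c = 1, d = 12.

c = 1, d = 12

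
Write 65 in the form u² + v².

We need to find integers u, v > 0 such that u² + v² = 65.
Trying u = 1: v² = 65 - 1² = 65 - 1 = 64
v = 8
Check: 1² + 8² = 1 + 64 = 65 ✓

65 = 1² + 8²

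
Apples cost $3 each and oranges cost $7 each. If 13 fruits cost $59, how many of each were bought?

Let a = apples, o = oranges.
a + o = 13
3a + 7o = 59
Substitute o = 13 - a:
3a + 7(13 - a) = 59
(3 - 7)a = 59 - 91
-4a = -32
a = 8, o = 13 - 8 = 5

Apples: 8, Oranges: 5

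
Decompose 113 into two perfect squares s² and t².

We need to find integers s, t > 0 such that s² + t² = 113.
Trying s = 7: t² = 113 - 7² = 113 - 49 = 64
t = 8
Check: 7² + 8² = 49 + 64 = 113 ✓

113 = 7² + 8²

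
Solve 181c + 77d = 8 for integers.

Step 1: Check solvability.
gcd(181, 77) = 1
Since 1 divides 8, solutions exist.

Step 2: Apply extended Euclidean algorithm to find gcd.
We find integers such that 181*x0 + 77*y0 = 1

Step 3: Scale the particular solution.
Multiply by 8/1 = 8:
c = 160, d = -376

Step 4: Verify.
181*(160) + 77*(-376) = 8 = 8 ✓

c = 160, d = -376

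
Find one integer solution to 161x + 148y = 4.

Step 1: Check solvability.
gcd(161, 148) = 1
Since 1 divides 4, solutions exist.

Step 2: Apply extended Euclidean algorithm to find gcd.
We find integers such that 161*x0 + 148*y0 = 1

Step 3: Scale the particular solution.
Multiply by 4/1 = 4:
x = 228, y = -248

Step 4: Verify.
161*(228) + 148*(-248) = 4 = 4 ✓

x = 228, y = -248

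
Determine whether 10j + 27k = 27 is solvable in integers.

Step 1: Compute gcd(10, 27).
gcd(10, 27) = 1

Step 2: Check divisibility.
Does 1 divide 27? 27 = 1 x 27, so yes.

By the theorem on linear Diophantine equations, 10j + 27k = 27 has integer solutions if and only if gcd(10, 27) divides 27. Since 1 | 27, solutions exist.

Yes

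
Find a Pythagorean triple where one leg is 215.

We need the other leg and hypotenuse such that 215² + x² = c².
Take x = 4620, c = 4625: 215² + 4620² = 46225 + 21344400 = 21390625 = 4625² ✓
Triple: (215, 4620, 4625)

(215, 4620, 4625)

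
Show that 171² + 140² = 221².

Compute a² + b² = 171² + 140² = 29241 + 19600 = 48841
Compute c² = 221² = 48841
Since 48841 = 48841, confirmed.

Yes, it is a Pythagorean triple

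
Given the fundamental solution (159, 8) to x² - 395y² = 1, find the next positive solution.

Solutions to x² - Dy² = 1 are generated by powers of (x₀ + y₀√D).
The next solution satisfies x₁ + y₁√395 = (x₀ + y₀√395)², giving:
x₁ = x₀² + 395y₀² = 159² + 395·8² = 25281 + 25280 = 50561
y₁ = 2x₀y₀ = 2·159·8 = 2544

Verify: 50561² - 395·2544² = 2556414721 - 2556414720 = 1 ✓

x = 50561, y = 2544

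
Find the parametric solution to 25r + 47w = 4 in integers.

Step 1: Compute gcd(25, 47) = 1.
Since 1 divides 4, solutions exist.

Step 2: Find a particular solution using extended Euclidean algorithm.
We get r₀ = -60, w₀ = 32.
Check: 25*-60 + 47*32 = 4 = 4 ✓

Step 3: Write the general solution.
r = -60 + (47/1)t = -60 + 47t
w = 32 - (25/1)t = 32 - 25t
for any integer t.

r = -60 + 47t, w = 32 - 25t for integer t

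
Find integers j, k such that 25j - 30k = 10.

Step 1: Check solvability.
gcd(25, 30) = 5
Since 5 divides 10, solutions exist.

Step 2: Apply extended Euclidean algorithm to find gcd.
We find integers such that 25*x0 + 30*y0 = 5

Step 3: Scale the particular solution.
Multiply by 10/5 = 2:
j = -2, k = -2

Step 4: Verify.
25*(-2) - 30*(-2) = 10 = 10 ✓

j = -2, k = -2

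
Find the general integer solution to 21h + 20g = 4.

Step 1: Compute gcd(21, 20) = 1.
Since 1 divides 4, solutions exist.

Step 2: Find a particular solution using extended Euclidean algorithm.
We get h₀ = 4, g₀ = -4.
Check: 21*4 + 20*-4 = 4 = 4 ✓

Step 3: Write the general solution.
h = 4 + (20/1)t = 4 + 20t
g = -4 - (21/1)t = -4 - 21t
for any integer t.

h = 4 + 20t, g = -4 - 21t for integer t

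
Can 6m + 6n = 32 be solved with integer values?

Step 1: Compute gcd(6, 6).
gcd(6, 6) = 6

Step 2: Check divisibility.
Does 6 divide 32? 32 = 6 x 5 + 2, so no.

By the theorem on linear Diophantine equations, 6m + 6n = 32 has integer solutions if and only if gcd(6, 6) divides 32. Since 6 does not divide 32, no solutions exist.

No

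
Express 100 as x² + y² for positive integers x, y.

We need to find integers x, y > 0 such that x² + y² = 100.
Trying x = 6: y² = 100 - 6² = 100 - 36 = 64
y = 8
Check: 6² + 8² = 36 + 64 = 100 ✓

100 = 6² + 8²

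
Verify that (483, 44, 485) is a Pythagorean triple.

Compute a² + b²:
483² + 44² = 233289 + 1936 = 235225
Compute c²:
485² = 235225
Since 235225 = 235225, it is a Pythagorean triple.

Yes, it is a Pythagorean triple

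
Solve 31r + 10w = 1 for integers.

Step 1: Check solvability.
gcd(31, 10) = 1
Since 1 divides 1, solutions exist.

Step 2: Apply extended Euclidean algorithm to find gcd.
We find integers such that 31*x0 + 10*y0 = 1

Step 3: Scale the particular solution.
Multiply by 1/1 = 1:
r = 1, w = -3

Step 4: Verify.
31*(1) + 10*(-3) = 1 = 1 ✓

r = 1, w = -3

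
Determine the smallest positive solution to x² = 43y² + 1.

We seek the smallest positive integers (x, y) with x² - 43y² = 1, i.e., x² = 43y² + 1.
Try successive y values:
y = 1: x² = 43·1² + 1 = 44, not a perfect square
y = 2: x² = 43·2² + 1 = 173, not a perfect square
y = 3: x² = 43·3² + 1 = 388, not a perfect square
... continuing the search (or via continued fractions) ...
y = 531: x² = 43·531² + 1 = 12124324, x = 3482 ✓

Verify: 3482² - 43·531² = 12124324 - 12124323 = 1 ✓

x = 3482, y = 531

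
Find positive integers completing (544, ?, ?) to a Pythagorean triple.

We need the other leg and hypotenuse such that 544² + x² = c².
Take x = 450, c = 706: 544² + 450² = 295936 + 202500 = 498436 = 706² ✓
Triple: (450, 544, 706)

(450, 544, 706)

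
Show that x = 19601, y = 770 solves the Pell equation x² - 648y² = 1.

Compute x² = 19601² = 384199201
Compute 648y² = 648·770² = 648·592900 = 384199200
x² - 648y² = 384199201 - 384199200 = 1
Since this equals 1, (19601, 770) is a solution.

Yes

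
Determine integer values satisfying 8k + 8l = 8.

Step 1: Check solvability.
gcd(8, 8) = 8
Since 8 divides 8, solutions exist.

Step 2: Apply extended Euclidean algorithm to find gcd.
We find integers such that 8*x0 + 8*y0 = 8

Step 3: Scale the particular solution.
Multiply by 8/8 = 1:
k = 0, l = 1

Step 4: Verify.
8*(0) + 8*(1) = 8 = 8 ✓

k = 0, l = 1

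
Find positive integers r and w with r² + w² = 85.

We need to find integers r, w > 0 such that r² + w² = 85.
Trying r = 2: w² = 85 - 2² = 85 - 4 = 81
w = 9
Check: 2² + 9² = 4 + 81 = 85 ✓

85 = 2² + 9²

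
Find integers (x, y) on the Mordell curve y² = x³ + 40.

Try small integer x values and check whether x³ + 40 is a perfect square.
x = 6: x³ + 40 = 6³ + 40 = 216 + 40 = 256
Is 256 a perfect square? 16² = 256 ✓
So (x, y) = (6, -16) is a solution.

x = 6, y = -16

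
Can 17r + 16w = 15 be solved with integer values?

Step 1: Compute gcd(17, 16).
gcd(17, 16) = 1

Step 2: Check divisibility.
Does 1 divide 15? 15 = 1 x 15, so yes.

By the theorem on linear Diophantine equations, 17r + 16w = 15 has integer solutions if and only if gcd(17, 16) divides 15. Since 1 | 15, solutions exist.

Yes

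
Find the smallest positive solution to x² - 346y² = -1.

We need x² = 346y² - 1. Try successive y:
y = 1: x² = 346·1² - 1 = 345, not a perfect square
y = 2: x² = 346·2² - 1 = 1383, not a perfect square
y = 3: x² = 346·3² - 1 = 3113, not a perfect square
...
y = 5: x² = 346·5² - 1 = 8649 = 93² ✓
Check: 93² - 346·5² = 8649 - 8650 = -1 ✓

x = 93, y = 5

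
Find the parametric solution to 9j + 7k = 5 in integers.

Step 1: Compute gcd(9, 7) = 1.
Since 1 divides 5, solutions exist.

Step 2: Find a particular solution using extended Euclidean algorithm.
We get j₀ = -15, k₀ = 20.
Check: 9*-15 + 7*20 = 5 = 5 ✓

Step 3: Write the general solution.
j = -15 + (7/1)t = -15 + 7t
k = 20 - (9/1)t = 20 - 9t
for any integer t.

j = -15 + 7t, k = 20 - 9t for integer t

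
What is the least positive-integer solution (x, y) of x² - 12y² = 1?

We seek the smallest positive integers (x, y) with x² - 12y² = 1, i.e., x² = 12y² + 1.
Try successive y values:
y = 1: x² = 12·1² + 1 = 13, not a perfect square
y = 2: x² = 12·2² + 1 = 49, x = 7 ✓

Verify: 7² - 12·2² = 49 - 48 = 1 ✓

x = 7, y = 2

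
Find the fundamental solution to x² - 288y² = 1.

We seek the smallest positive integers (x, y) with x² - 288y² = 1, i.e., x² = 288y² + 1.
Try successive y values:
y = 1: x² = 288·1² + 1 = 289, x = 17 ✓

Verify: 17² - 288·1² = 289 - 288 = 1 ✓

x = 17, y = 1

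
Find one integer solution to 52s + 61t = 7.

Step 1: Check solvability.
gcd(52, 61) = 1
Since 1 divides 7, solutions exist.

Step 2: Apply extended Euclidean algorithm to find gcd.
We find integers such that 52*x0 + 61*y0 = 1

Step 3: Scale the particular solution.
Multiply by 7/1 = 7:
s = 189, t = -161

Step 4: Verify.
52*(189) + 61*(-161) = 7 = 7 ✓

s = 189, t = -161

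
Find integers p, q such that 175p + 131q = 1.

Step 1: Check solvability.
gcd(175, 131) = 1
Since 1 divides 1, solutions exist.

Step 2: Apply extended Euclidean algorithm to find gcd.
We find integers such that 175*x0 + 131*y0 = 1

Step 3: Scale the particular solution.
Multiply by 1/1 = 1:
p = 3, q = -4

Step 4: Verify.
175*(3) + 131*(-4) = 1 = 1 ✓

p = 3, q = -4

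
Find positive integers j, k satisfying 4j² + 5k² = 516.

Try small values of j and check whether (516 - 4j²)/5 is a perfect square.
j = 2: 4·2² = 16, so 5k² = 516 - 16 = 500, giving k² = 100, k = 10.
Check: 4·2² + 5·10² = 16 + 500 = 516 ✓

j = 2, k = 10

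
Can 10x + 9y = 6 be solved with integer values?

Step 1: Compute gcd(10, 9).
gcd(10, 9) = 1

Step 2: Check divisibility.
Does 1 divide 6? 6 = 1 x 6, so yes.

By the theorem on linear Diophantine equations, 10x + 9y = 6 has integer solutions if and only if gcd(10, 9) divides 6. Since 1 | 6, solutions exist.

Yes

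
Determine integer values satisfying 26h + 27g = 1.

Step 1: Check solvability.
gcd(26, 27) = 1
Since 1 divides 1, solutions exist.

Step 2: Apply extended Euclidean algorithm to find gcd.
We find integers such that 26*x0 + 27*y0 = 1

Step 3: Scale the particular solution.
Multiply by 1/1 = 1:
h = -1, g = 1

Step 4: Verify.
26*(-1) + 27*(1) = 1 = 1 ✓

h = -1, g = 1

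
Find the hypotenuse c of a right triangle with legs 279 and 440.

c² = a² + b² = 279² + 440² = 77841 + 193600 = 271441
c = 521

521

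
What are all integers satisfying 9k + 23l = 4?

Step 1: Compute gcd(9, 23) = 1.
Since 1 divides 4, solutions exist.

Step 2: Find a particular solution using extended Euclidean algorithm.
We get k₀ = -20, l₀ = 8.
Check: 9*-20 + 23*8 = 4 = 4 ✓

Step 3: Write the general solution.
k = -20 + (23/1)t = -20 + 23t
l = 8 - (9/1)t = 8 - 9t
for any integer t.

k = -20 + 23t, l = 8 - 9t for integer t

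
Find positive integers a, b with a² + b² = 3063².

We need a² + b² = 3063² = 9381969.
Trying: 2337² + 1980² = 5461569 + 3920400 = 9381969 ✓

(2337, 1980, 3063)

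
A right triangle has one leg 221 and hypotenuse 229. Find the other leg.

b² = c² - a² = 52441 - 48841 = 3600
b = 60

60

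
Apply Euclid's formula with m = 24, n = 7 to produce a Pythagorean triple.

a = m² - n² = 24² - 7² = 576 - 49 = 527
b = 2mn = 2·24·7 = 336
c = m² + n² = 576 + 49 = 625
Verify: 527² + 336² = 277729 + 112896 = 390625 = 625² ✓

(527, 336, 625)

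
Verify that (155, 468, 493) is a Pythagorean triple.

Compute a² + b²:
155² + 468² = 24025 + 219024 = 243049
Compute c²:
493² = 243049
Since 243049 = 243049, it is a Pythagorean triple.

Yes, it is a Pythagorean triple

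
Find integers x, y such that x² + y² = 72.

We need to find integers x, y > 0 such that x² + y² = 72.
Trying x = 6: y² = 72 - 6² = 72 - 36 = 36
y = 6
Check: 6² + 6² = 36 + 36 = 72 ✓

72 = 6² + 6²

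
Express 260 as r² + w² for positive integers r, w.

We need to find integers r, w > 0 such that r² + w² = 260.
Trying r = 2: w² = 260 - 2² = 260 - 4 = 256
w = 16
Check: 2² + 16² = 4 + 256 = 260 ✓

260 = 2² + 16²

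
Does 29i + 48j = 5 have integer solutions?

Step 1: Compute gcd(29, 48).
gcd(29, 48) = 1

Step 2: Check divisibility.
Does 1 divide 5? 5 = 1 x 5, so yes.

By the theorem on linear Diophantine equations, 29i + 48j = 5 has integer solutions if and only if gcd(29, 48) divides 5. Since 1 | 5, solutions exist.

Yes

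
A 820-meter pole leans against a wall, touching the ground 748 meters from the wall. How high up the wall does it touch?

The ladder, wall, and ground form a right triangle with hypotenuse 820 and one leg 748.
By the Pythagorean theorem: h² = 820² - 748² = 672400 - 559504 = 112896
h = √112896 = 336 meters

336 meters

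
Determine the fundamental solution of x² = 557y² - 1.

We need x² = 557y² - 1. Try successive y:
y = 1: x² = 557·1² - 1 = 556, not a perfect square
y = 2: x² = 557·2² - 1 = 2227, not a perfect square
y = 3: x² = 557·3² - 1 = 5012, not a perfect square
...
y = 5: x² = 557·5² - 1 = 13924 = 118² ✓
Check: 118² - 557·5² = 13924 - 13925 = -1 ✓

x = 118, y = 5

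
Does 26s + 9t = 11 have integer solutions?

Step 1: Compute gcd(26, 9).
gcd(26, 9) = 1

Step 2: Check divisibility.
Does 1 divide 11? 11 = 1 x 11, so yes.

By the theorem on linear Diophantine equations, 26s + 9t = 11 has integer solutions if and only if gcd(26, 9) divides 11. Since 1 | 11, solutions exist.

Yes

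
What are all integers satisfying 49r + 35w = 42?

Step 1: Compute gcd(49, 35) = 7.
Since 7 divides 42, solutions exist.

Step 2: Find a particular solution using extended Euclidean algorithm.
We get r₀ = -12, w₀ = 18.
Check: 49*-12 + 35*18 = 42 = 42 ✓

Step 3: Write the general solution.
r = -12 + (35/7)t = -12 + 5t
w = 18 - (49/7)t = 18 - 7t
for any integer t.

r = -12 + 5t, w = 18 - 7t for integer t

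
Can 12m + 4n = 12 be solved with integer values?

Step 1: Compute gcd(12, 4).
gcd(12, 4) = 4

Step 2: Check divisibility.
Does 4 divide 12? 12 = 4 x 3, so yes.

By the theorem on linear Diophantine equations, 12m + 4n = 12 has integer solutions if and only if gcd(12, 4) divides 12. Since 4 | 12, solutions exist.

Yes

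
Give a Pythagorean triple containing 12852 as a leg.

We need the other leg and hypotenuse such that 12852² + x² = c².
Take x = 6160, c = 14252: 12852² + 6160² = 165173904 + 37945600 = 203119504 = 14252² ✓
Triple: (12852, 6160, 14252)

(12852, 6160, 14252)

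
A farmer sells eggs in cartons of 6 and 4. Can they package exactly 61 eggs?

We need non-negative a, b with 6a + 4b = 61.
gcd(6, 4) = 2, and 2 does not divide 61.
No integer solutions exist.

No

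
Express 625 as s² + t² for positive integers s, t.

We need to find integers s, t > 0 such that s² + t² = 625.
Trying s = 7: t² = 625 - 7² = 625 - 49 = 576
t = 24
Check: 7² + 24² = 49 + 576 = 625 ✓

625 = 7² + 24²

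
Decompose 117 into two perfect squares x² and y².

We need to find integers x, y > 0 such that x² + y² = 117.
Trying x = 6: y² = 117 - 6² = 117 - 36 = 81
y = 9
Check: 6² + 9² = 36 + 81 = 117 ✓

117 = 6² + 9²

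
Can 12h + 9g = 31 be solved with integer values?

Step 1: Compute gcd(12, 9).
gcd(12, 9) = 3

Step 2: Check divisibility.
Does 3 divide 31? 31 = 3 x 10 + 1, so no.

By the theorem on linear Diophantine equations, 12h + 9g = 31 has integer solutions if and only if gcd(12, 9) divides 31. Since 3 does not divide 31, no solutions exist.

No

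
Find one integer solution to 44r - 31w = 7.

Step 1: Check solvability.
gcd(44, 31) = 1
Since 1 divides 7, solutions exist.

Step 2: Apply extended Euclidean algorithm to find gcd.
We find integers such that 44*x0 + 31*y0 = 1

Step 3: Scale the particular solution.
Multiply by 7/1 = 7:
r = 84, w = 119

Step 4: Verify.
44*(84) - 31*(119) = 7 = 7 ✓

r = 84, w = 119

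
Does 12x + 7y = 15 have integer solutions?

Step 1: Compute gcd(12, 7).
gcd(12, 7) = 1

Step 2: Check divisibility.
Does 1 divide 15? 15 = 1 x 15, so yes.

By the theorem on linear Diophantine equations, 12x + 7y = 15 has integer solutions if and only if gcd(12, 7) divides 15. Since 1 | 15, solutions exist.

Yes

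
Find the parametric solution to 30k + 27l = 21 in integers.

Step 1: Compute gcd(30, 27) = 3.
Since 3 divides 21, solutions exist.

Step 2: Find a particular solution using extended Euclidean algorithm.
We get k₀ = 7, l₀ = -7.
Check: 30*7 + 27*-7 = 21 = 21 ✓

Step 3: Write the general solution.
k = 7 + (27/3)t = 7 + 9t
l = -7 - (30/3)t = -7 - 10t
for any integer t.

k = 7 + 9t, l = -7 - 10t for integer t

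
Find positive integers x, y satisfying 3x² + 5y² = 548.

Try small values of x and check whether (548 - 3x²)/5 is a perfect square.
x = 4: 3·4² = 48, so 5y² = 548 - 48 = 500, giving y² = 100, y = 10.
Check: 3·4² + 5·10² = 48 + 500 = 548 ✓

x = 4, y = 10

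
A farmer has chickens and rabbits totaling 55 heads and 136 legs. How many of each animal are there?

Let c = chickens, r = rabbits.
Heads: c + r = 55
Legs: 2c + 4r = 136
From the first equation, c = 55 - r. Substitute:
2(55 - r) + 4r = 136
110 + 2r = 136
r = (136 - 110)/2 = 13
c = 55 - 13 = 42

Chickens: 42, Rabbits: 13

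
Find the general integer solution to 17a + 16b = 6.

Step 1: Compute gcd(17, 16) = 1.
Since 1 divides 6, solutions exist.

Step 2: Find a particular solution using extended Euclidean algorithm.
We get a₀ = 6, b₀ = -6.
Check: 17*6 + 16*-6 = 6 = 6 ✓

Step 3: Write the general solution.
a = 6 + (16/1)t = 6 + 16t
b = -6 - (17/1)t = -6 - 17t
for any integer t.

a = 6 + 16t, b = -6 - 17t for integer t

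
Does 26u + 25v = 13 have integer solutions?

Step 1: Compute gcd(26, 25).
gcd(26, 25) = 1

Step 2: Check divisibility.
Does 1 divide 13? 13 = 1 x 13, so yes.

By the theorem on linear Diophantine equations, 26u + 25v = 13 has integer solutions if and only if gcd(26, 25) divides 13. Since 1 | 13, solutions exist.

Yes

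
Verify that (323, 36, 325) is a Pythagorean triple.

Compute a² + b² = 323² + 36² = 104329 + 1296 = 105625
Compute c² = 325² = 105625
Since 105625 = 105625, confirmed.

Yes, it is a Pythagorean triple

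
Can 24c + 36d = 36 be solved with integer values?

Step 1: Compute gcd(24, 36).
gcd(24, 36) = 12

Step 2: Check divisibility.
Does 12 divide 36? 36 = 12 x 3, so yes.

By the theorem on linear Diophantine equations, 24c + 36d = 36 has integer solutions if and only if gcd(24, 36) divides 36. Since 12 | 36, solutions exist.

Yes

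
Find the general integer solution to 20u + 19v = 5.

Step 1: Compute gcd(20, 19) = 1.
Since 1 divides 5, solutions exist.

Step 2: Find a particular solution using extended Euclidean algorithm.
We get u₀ = 5, v₀ = -5.
Check: 20*5 + 19*-5 = 5 = 5 ✓

Step 3: Write the general solution.
u = 5 + (19/1)t = 5 + 19t
v = -5 - (20/1)t = -5 - 20t
for any integer t.

u = 5 + 19t, v = -5 - 20t for integer t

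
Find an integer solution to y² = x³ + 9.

Try small integer x values and check whether x³ + 9 is a perfect square.
x = 0: x³ + 9 = 0³ + 9 = 0 + 9 = 9
Is 9 a perfect square? 3² = 9 ✓
So (x, y) = (0, 3) is a solution.

x = 0, y = 3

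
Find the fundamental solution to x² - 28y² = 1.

We seek the smallest positive integers (x, y) with x² - 28y² = 1, i.e., x² = 28y² + 1.
Try successive y values:
y = 1: x² = 28·1² + 1 = 29, not a perfect square
y = 2: x² = 28·2² + 1 = 113, not a perfect square
y = 3: x² = 28·3² + 1 = 253, not a perfect square
... continuing the search (or via continued fractions) ...
y = 24: x² = 28·24² + 1 = 16129, x = 127 ✓

Verify: 127² - 28·24² = 16129 - 16128 = 1 ✓

x = 127, y = 24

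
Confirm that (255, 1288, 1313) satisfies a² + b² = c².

Compute a² + b² = 255² + 1288² = 65025 + 1658944 = 1723969
Compute c² = 1313² = 1723969
Since 1723969 = 1723969, confirmed.

Yes, it is a Pythagorean triple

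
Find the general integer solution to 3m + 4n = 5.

Step 1: Compute gcd(3, 4) = 1.
Since 1 divides 5, solutions exist.

Step 2: Find a particular solution using extended Euclidean algorithm.
We get m₀ = -5, n₀ = 5.
Check: 3*-5 + 4*5 = 5 = 5 ✓

Step 3: Write the general solution.
m = -5 + (4/1)t = -5 + 4t
n = 5 - (3/1)t = 5 - 3t
for any integer t.

m = -5 + 4t, n = 5 - 3t for integer t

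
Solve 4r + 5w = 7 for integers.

Step 1: Check solvability.
gcd(4, 5) = 1
Since 1 divides 7, solutions exist.

Step 2: Apply extended Euclidean algorithm to find gcd.
We find integers such that 4*x0 + 5*y0 = 1

Step 3: Scale the particular solution.
Multiply by 7/1 = 7:
r = -7, w = 7

Step 4: Verify.
4*(-7) + 5*(7) = 7 = 7 ✓

r = -7, w = 7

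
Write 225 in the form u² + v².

We need to find integers u, v > 0 such that u² + v² = 225.
Trying u = 9: v² = 225 - 9² = 225 - 81 = 144
v = 12
Check: 9² + 12² = 81 + 144 = 225 ✓

225 = 9² + 12²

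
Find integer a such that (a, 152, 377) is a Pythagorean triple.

a² = c² - b² = 377² - 152² = 142129 - 23104 = 119025
a = sqrt(119025) = 345

345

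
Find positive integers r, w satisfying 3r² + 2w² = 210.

Try small values of r and check whether (210 - 3r²)/2 is a perfect square.
r = 4: 3·4² = 48, so 2w² = 210 - 48 = 162, giving w² = 81, w = 9.
Check: 3·4² + 2·9² = 48 + 162 = 210 ✓

r = 4, w = 9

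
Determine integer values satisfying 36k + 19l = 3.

Step 1: Check solvability.
gcd(36, 19) = 1
Since 1 divides 3, solutions exist.

Step 2: Apply extended Euclidean algorithm to find gcd.
We find integers such that 36*x0 + 19*y0 = 1

Step 3: Scale the particular solution.
Multiply by 3/1 = 3:
k = 27, l = -51

Step 4: Verify.
36*(27) + 19*(-51) = 3 = 3 ✓

k = 27, l = -51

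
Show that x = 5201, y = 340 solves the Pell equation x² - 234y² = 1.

Compute x² = 5201² = 27050401
Compute 234y² = 234·340² = 234·115600 = 27050400
x² - 234y² = 27050401 - 27050400 = 1
Since this equals 1, (5201, 340) is a solution.

Yes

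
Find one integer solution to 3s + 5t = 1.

Step 1: Check solvability.
gcd(3, 5) = 1
Since 1 divides 1, solutions exist.

Step 2: Apply extended Euclidean algorithm to find gcd.
We find integers such that 3*x0 + 5*y0 = 1

Step 3: Scale the particular solution.
Multiply by 1/1 = 1:
s = 2, t = -1

Step 4: Verify.
3*(2) + 5*(-1) = 1 = 1 ✓

s = 2, t = -1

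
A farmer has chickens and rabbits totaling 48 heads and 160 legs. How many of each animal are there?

Let c = chickens, r = rabbits.
Heads: c + r = 48
Legs: 2c + 4r = 160
From the first equation, c = 48 - r. Substitute:
2(48 - r) + 4r = 160
96 + 2r = 160
r = (160 - 96)/2 = 32
c = 48 - 32 = 16

Chickens: 16, Rabbits: 32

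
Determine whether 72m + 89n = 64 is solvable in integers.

Step 1: Compute gcd(72, 89).
gcd(72, 89) = 1

Step 2: Check divisibility.
Does 1 divide 64? 64 = 1 x 64, so yes.

By the theorem on linear Diophantine equations, 72m + 89n = 64 has integer solutions if and only if gcd(72, 89) divides 64. Since 1 | 64, solutions exist.

Yes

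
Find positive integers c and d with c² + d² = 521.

We need to find integers c, d > 0 such that c² + d² = 521.
Trying c = 11: d² = 521 - 11² = 521 - 121 = 400
d = 20
Check: 11² + 20² = 121 + 400 = 521 ✓

521 = 11² + 20²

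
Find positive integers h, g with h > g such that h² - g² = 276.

Factor: h² - g² = (h+g)(h-g) = 276.
We need two factors of 276 with the same parity.
Use h+g = 138 and h-g = 2 (product 138·2 = 276).
Adding: 2h = 140, so h = 70.
Subtracting: 2g = 136, so g = 68.
Check: 70² - 68² = 4900 - 4624 = 276 ✓

h = 70, g = 68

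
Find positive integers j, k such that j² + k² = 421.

Search for j with 421 - j² a perfect square.
j = 14: 421 - 14² = 421 - 196 = 225 = 15² ✓
So j = 14, k = 15.

j = 14, k = 15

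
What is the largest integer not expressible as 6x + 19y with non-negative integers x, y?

For two coprime denominations a and b, the Frobenius number (largest value not representable as a non-negative combination) is ab - a - b.
Here gcd(6, 19) = 1, so they are coprime.
F(6, 19) = 6·19 - 6 - 19 = 114 - 25 = 89

89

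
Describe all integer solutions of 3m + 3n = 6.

Step 1: Compute gcd(3, 3) = 3.
Since 3 divides 6, solutions exist.

Step 2: Find a particular solution using extended Euclidean algorithm.
We get m₀ = 0, n₀ = 2.
Check: 3*0 + 3*2 = 6 = 6 ✓

Step 3: Write the general solution.
m = 0 + (3/3)t = 0 + 1t
n = 2 - (3/3)t = 2 - 1t
for any integer t.

m = 0 + 1t, n = 2 - 1t for integer t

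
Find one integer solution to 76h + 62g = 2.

Step 1: Check solvability.
gcd(76, 62) = 2
Since 2 divides 2, solutions exist.

Step 2: Apply extended Euclidean algorithm to find gcd.
We find integers such that 76*x0 + 62*y0 = 2

Step 3: Scale the particular solution.
Multiply by 2/2 = 1:
h = 9, g = -11

Step 4: Verify.
76*(9) + 62*(-11) = 2 = 2 ✓

h = 9, g = -11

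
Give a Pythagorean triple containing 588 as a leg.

We need the other leg and hypotenuse such that 588² + x² = c².
Take x = 1309, c = 1435: 588² + 1309² = 345744 + 1713481 = 2059225 = 1435² ✓
Triple: (1309, 588, 1435)

(1309, 588, 1435)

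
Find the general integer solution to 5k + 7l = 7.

Step 1: Compute gcd(5, 7) = 1.
Since 1 divides 7, solutions exist.

Step 2: Find a particular solution using extended Euclidean algorithm.
We get k₀ = 21, l₀ = -14.
Check: 5*21 + 7*-14 = 7 = 7 ✓

Step 3: Write the general solution.
k = 21 + (7/1)t = 21 + 7t
l = -14 - (5/1)t = -14 - 5t
for any integer t.

k = 21 + 7t, l = -14 - 5t for integer t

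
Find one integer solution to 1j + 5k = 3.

Step 1: Check solvability.
gcd(1, 5) = 1
Since 1 divides 3, solutions exist.

Step 2: Apply extended Euclidean algorithm to find gcd.
We find integers such that 1*x0 + 5*y0 = 1

Step 3: Scale the particular solution.
Multiply by 3/1 = 3:
j = 3, k = 0

Step 4: Verify.
1*(3) + 5*(0) = 3 = 3 ✓

j = 3, k = 0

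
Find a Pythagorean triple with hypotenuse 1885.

We need a² + b² = 1885² = 3553225.
Trying: 1725² + 760² = 2975625 + 577600 = 3553225 ✓

(1725, 760, 1885)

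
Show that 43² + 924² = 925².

Compute a² + b² = 43² + 924² = 1849 + 853776 = 855625
Compute c² = 925² = 855625
Since 855625 = 855625, confirmed.

Yes, it is a Pythagorean triple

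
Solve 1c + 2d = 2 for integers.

Step 1: Check solvability.
gcd(1, 2) = 1
Since 1 divides 2, solutions exist.

Step 2: Apply extended Euclidean algorithm to find gcd.
We find integers such that 1*x0 + 2*y0 = 1

Step 3: Scale the particular solution.
Multiply by 2/1 = 2:
c = 2, d = 0

Step 4: Verify.
1*(2) + 2*(0) = 2 = 2 ✓

c = 2, d = 0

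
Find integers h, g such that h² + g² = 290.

We need to find integers h, g > 0 such that h² + g² = 290.
Trying h = 1: g² = 290 - 1² = 290 - 1 = 289
g = 17
Check: 1² + 17² = 1 + 289 = 290 ✓

290 = 1² + 17²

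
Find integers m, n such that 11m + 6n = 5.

Step 1: Check solvability.
gcd(11, 6) = 1
Since 1 divides 5, solutions exist.

Step 2: Apply extended Euclidean algorithm to find gcd.
We find integers such that 11*x0 + 6*y0 = 1

Step 3: Scale the particular solution.
Multiply by 5/1 = 5:
m = -5, n = 10

Step 4: Verify.
11*(-5) + 6*(10) = 5 = 5 ✓

m = -5, n = 10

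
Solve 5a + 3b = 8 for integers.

Step 1: Check solvability.
gcd(5, 3) = 1
Since 1 divides 8, solutions exist.

Step 2: Apply extended Euclidean algorithm to find gcd.
We find integers such that 5*x0 + 3*y0 = 1

Step 3: Scale the particular solution.
Multiply by 8/1 = 8:
a = -8, b = 16

Step 4: Verify.
5*(-8) + 3*(16) = 8 = 8 ✓

a = -8, b = 16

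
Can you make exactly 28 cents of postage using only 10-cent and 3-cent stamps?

We need non-negative x, y with 10x + 3y = 28.
gcd(10, 3) = 1 divides 28, so integer solutions exist.
Search for a non-negative one: x = 1 gives 3y = 28 - 10 = 18, so y = 6.
Check: 10·1 + 3·6 = 28 ✓

Yes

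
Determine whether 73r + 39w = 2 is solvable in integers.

Step 1: Compute gcd(73, 39).
gcd(73, 39) = 1

Step 2: Check divisibility.
Does 1 divide 2? 2 = 1 x 2, so yes.

By the theorem on linear Diophantine equations, 73r + 39w = 2 has integer solutions if and only if gcd(73, 39) divides 2. Since 1 | 2, solutions exist.

Yes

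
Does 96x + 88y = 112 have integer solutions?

Step 1: Compute gcd(96, 88).
gcd(96, 88) = 8

Step 2: Check divisibility.
Does 8 divide 112? 112 = 8 x 14, so yes.

By the theorem on linear Diophantine equations, 96x + 88y = 112 has integer solutions if and only if gcd(96, 88) divides 112. Since 8 | 112, solutions exist.

Yes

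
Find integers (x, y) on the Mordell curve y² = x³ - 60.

Try small integer x values and check whether x³ - 60 is a perfect square.
x = 4: x³ - 60 = 4³ - 60 = 64 - 60 = 4
Is 4 a perfect square? 2² = 4 ✓
So (x, y) = (4, -2) is a solution.

x = 4, y = -2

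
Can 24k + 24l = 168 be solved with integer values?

Step 1: Compute gcd(24, 24).
gcd(24, 24) = 24

Step 2: Check divisibility.
Does 24 divide 168? 168 = 24 x 7, so yes.

By the theorem on linear Diophantine equations, 24k + 24l = 168 has integer solutions if and only if gcd(24, 24) divides 168. Since 24 | 168, solutions exist.

Yes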